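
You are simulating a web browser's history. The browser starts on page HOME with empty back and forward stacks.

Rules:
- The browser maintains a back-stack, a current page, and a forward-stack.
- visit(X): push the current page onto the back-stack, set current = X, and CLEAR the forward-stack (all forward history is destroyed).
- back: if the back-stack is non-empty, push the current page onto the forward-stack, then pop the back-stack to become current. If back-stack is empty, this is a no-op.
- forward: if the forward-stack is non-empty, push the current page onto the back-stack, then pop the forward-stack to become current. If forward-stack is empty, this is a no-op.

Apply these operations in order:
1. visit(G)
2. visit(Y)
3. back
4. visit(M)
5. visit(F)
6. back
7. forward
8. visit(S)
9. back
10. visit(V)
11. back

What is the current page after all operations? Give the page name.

Answer: F

Derivation:
After 1 (visit(G)): cur=G back=1 fwd=0
After 2 (visit(Y)): cur=Y back=2 fwd=0
After 3 (back): cur=G back=1 fwd=1
After 4 (visit(M)): cur=M back=2 fwd=0
After 5 (visit(F)): cur=F back=3 fwd=0
After 6 (back): cur=M back=2 fwd=1
After 7 (forward): cur=F back=3 fwd=0
After 8 (visit(S)): cur=S back=4 fwd=0
After 9 (back): cur=F back=3 fwd=1
After 10 (visit(V)): cur=V back=4 fwd=0
After 11 (back): cur=F back=3 fwd=1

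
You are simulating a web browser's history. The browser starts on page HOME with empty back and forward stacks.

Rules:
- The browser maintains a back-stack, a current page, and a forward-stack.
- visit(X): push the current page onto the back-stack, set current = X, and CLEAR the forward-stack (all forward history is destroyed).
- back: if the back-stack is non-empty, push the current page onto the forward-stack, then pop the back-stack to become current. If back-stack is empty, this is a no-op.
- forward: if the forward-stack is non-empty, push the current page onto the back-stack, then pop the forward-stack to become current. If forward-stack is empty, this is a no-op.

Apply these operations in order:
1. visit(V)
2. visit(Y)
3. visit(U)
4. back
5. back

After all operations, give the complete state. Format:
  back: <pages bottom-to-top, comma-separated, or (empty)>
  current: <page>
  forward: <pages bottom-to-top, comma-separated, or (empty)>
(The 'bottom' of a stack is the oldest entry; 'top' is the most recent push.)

Answer: back: HOME
current: V
forward: U,Y

Derivation:
After 1 (visit(V)): cur=V back=1 fwd=0
After 2 (visit(Y)): cur=Y back=2 fwd=0
After 3 (visit(U)): cur=U back=3 fwd=0
After 4 (back): cur=Y back=2 fwd=1
After 5 (back): cur=V back=1 fwd=2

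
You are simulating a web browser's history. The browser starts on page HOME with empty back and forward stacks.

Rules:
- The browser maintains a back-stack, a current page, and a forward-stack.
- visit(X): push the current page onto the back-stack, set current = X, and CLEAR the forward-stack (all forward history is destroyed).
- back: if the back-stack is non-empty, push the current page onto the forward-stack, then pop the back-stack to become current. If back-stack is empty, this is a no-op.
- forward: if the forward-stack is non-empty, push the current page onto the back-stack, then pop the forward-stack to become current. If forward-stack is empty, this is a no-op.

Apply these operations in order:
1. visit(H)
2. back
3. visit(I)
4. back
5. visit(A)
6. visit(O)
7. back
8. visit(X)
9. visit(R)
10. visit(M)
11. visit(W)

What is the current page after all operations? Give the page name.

Answer: W

Derivation:
After 1 (visit(H)): cur=H back=1 fwd=0
After 2 (back): cur=HOME back=0 fwd=1
After 3 (visit(I)): cur=I back=1 fwd=0
After 4 (back): cur=HOME back=0 fwd=1
After 5 (visit(A)): cur=A back=1 fwd=0
After 6 (visit(O)): cur=O back=2 fwd=0
After 7 (back): cur=A back=1 fwd=1
After 8 (visit(X)): cur=X back=2 fwd=0
After 9 (visit(R)): cur=R back=3 fwd=0
After 10 (visit(M)): cur=M back=4 fwd=0
After 11 (visit(W)): cur=W back=5 fwd=0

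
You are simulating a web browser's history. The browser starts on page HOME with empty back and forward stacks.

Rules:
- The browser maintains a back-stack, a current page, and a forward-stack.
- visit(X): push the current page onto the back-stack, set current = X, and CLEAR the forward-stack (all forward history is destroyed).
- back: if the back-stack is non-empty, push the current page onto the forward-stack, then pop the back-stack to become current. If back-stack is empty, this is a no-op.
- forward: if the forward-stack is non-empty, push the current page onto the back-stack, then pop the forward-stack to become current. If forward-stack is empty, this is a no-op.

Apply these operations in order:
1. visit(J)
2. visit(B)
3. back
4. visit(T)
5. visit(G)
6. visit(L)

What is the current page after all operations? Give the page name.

After 1 (visit(J)): cur=J back=1 fwd=0
After 2 (visit(B)): cur=B back=2 fwd=0
After 3 (back): cur=J back=1 fwd=1
After 4 (visit(T)): cur=T back=2 fwd=0
After 5 (visit(G)): cur=G back=3 fwd=0
After 6 (visit(L)): cur=L back=4 fwd=0

Answer: L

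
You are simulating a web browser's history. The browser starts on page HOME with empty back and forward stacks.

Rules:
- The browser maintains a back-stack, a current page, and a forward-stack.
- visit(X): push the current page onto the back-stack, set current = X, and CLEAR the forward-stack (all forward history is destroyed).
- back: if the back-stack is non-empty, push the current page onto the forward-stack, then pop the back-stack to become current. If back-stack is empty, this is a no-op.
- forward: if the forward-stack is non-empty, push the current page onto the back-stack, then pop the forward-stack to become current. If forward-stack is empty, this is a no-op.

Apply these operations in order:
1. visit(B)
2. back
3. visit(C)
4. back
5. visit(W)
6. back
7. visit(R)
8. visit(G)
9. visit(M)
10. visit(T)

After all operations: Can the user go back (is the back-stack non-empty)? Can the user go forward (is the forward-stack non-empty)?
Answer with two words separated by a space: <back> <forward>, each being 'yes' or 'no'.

After 1 (visit(B)): cur=B back=1 fwd=0
After 2 (back): cur=HOME back=0 fwd=1
After 3 (visit(C)): cur=C back=1 fwd=0
After 4 (back): cur=HOME back=0 fwd=1
After 5 (visit(W)): cur=W back=1 fwd=0
After 6 (back): cur=HOME back=0 fwd=1
After 7 (visit(R)): cur=R back=1 fwd=0
After 8 (visit(G)): cur=G back=2 fwd=0
After 9 (visit(M)): cur=M back=3 fwd=0
After 10 (visit(T)): cur=T back=4 fwd=0

Answer: yes no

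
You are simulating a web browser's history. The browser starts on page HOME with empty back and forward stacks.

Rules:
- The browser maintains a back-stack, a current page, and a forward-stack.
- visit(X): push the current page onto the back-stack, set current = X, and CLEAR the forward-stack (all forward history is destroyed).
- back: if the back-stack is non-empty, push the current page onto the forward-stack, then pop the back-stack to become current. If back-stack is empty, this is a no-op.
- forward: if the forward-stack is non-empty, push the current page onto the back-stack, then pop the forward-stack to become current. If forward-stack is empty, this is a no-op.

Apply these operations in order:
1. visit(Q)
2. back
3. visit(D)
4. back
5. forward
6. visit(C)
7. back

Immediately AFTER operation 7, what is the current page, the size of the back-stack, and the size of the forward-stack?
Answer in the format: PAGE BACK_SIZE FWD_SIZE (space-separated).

After 1 (visit(Q)): cur=Q back=1 fwd=0
After 2 (back): cur=HOME back=0 fwd=1
After 3 (visit(D)): cur=D back=1 fwd=0
After 4 (back): cur=HOME back=0 fwd=1
After 5 (forward): cur=D back=1 fwd=0
After 6 (visit(C)): cur=C back=2 fwd=0
After 7 (back): cur=D back=1 fwd=1

D 1 1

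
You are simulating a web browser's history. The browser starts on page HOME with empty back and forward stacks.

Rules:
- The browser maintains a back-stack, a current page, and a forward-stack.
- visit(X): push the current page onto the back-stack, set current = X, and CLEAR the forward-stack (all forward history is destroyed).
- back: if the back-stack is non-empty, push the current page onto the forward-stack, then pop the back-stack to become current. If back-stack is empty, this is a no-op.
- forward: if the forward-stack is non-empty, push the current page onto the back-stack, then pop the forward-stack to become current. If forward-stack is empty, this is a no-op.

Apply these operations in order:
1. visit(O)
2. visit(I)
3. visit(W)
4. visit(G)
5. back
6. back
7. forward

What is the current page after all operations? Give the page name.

After 1 (visit(O)): cur=O back=1 fwd=0
After 2 (visit(I)): cur=I back=2 fwd=0
After 3 (visit(W)): cur=W back=3 fwd=0
After 4 (visit(G)): cur=G back=4 fwd=0
After 5 (back): cur=W back=3 fwd=1
After 6 (back): cur=I back=2 fwd=2
After 7 (forward): cur=W back=3 fwd=1

Answer: W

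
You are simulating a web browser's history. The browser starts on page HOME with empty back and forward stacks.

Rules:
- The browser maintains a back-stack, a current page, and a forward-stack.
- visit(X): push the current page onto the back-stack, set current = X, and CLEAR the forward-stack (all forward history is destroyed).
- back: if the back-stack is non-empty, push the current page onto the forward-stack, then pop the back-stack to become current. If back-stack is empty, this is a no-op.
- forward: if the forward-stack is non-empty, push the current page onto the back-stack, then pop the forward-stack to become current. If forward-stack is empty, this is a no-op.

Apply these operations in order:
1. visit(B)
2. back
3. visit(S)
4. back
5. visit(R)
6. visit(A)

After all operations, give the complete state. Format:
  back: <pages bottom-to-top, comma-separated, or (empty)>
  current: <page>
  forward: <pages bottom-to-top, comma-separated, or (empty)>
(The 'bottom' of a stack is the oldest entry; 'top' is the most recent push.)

After 1 (visit(B)): cur=B back=1 fwd=0
After 2 (back): cur=HOME back=0 fwd=1
After 3 (visit(S)): cur=S back=1 fwd=0
After 4 (back): cur=HOME back=0 fwd=1
After 5 (visit(R)): cur=R back=1 fwd=0
After 6 (visit(A)): cur=A back=2 fwd=0

Answer: back: HOME,R
current: A
forward: (empty)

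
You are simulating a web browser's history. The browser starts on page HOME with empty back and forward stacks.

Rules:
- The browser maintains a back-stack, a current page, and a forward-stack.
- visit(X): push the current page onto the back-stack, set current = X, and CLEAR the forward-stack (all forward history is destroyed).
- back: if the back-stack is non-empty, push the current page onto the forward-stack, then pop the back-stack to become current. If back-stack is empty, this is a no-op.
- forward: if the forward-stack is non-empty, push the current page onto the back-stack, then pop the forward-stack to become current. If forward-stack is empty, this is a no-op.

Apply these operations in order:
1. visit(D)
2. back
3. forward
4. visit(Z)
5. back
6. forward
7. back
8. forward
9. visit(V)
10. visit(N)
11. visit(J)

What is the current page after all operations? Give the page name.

After 1 (visit(D)): cur=D back=1 fwd=0
After 2 (back): cur=HOME back=0 fwd=1
After 3 (forward): cur=D back=1 fwd=0
After 4 (visit(Z)): cur=Z back=2 fwd=0
After 5 (back): cur=D back=1 fwd=1
After 6 (forward): cur=Z back=2 fwd=0
After 7 (back): cur=D back=1 fwd=1
After 8 (forward): cur=Z back=2 fwd=0
After 9 (visit(V)): cur=V back=3 fwd=0
After 10 (visit(N)): cur=N back=4 fwd=0
After 11 (visit(J)): cur=J back=5 fwd=0

Answer: J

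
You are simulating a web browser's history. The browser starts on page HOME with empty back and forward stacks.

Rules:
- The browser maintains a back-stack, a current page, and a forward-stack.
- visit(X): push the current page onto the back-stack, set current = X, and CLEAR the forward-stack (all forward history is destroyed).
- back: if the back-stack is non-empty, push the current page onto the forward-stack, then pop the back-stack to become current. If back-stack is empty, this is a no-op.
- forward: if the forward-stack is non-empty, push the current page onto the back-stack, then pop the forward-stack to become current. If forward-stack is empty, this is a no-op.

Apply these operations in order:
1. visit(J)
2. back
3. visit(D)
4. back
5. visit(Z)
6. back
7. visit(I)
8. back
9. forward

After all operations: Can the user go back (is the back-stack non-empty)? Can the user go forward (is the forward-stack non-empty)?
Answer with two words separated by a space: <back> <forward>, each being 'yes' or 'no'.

After 1 (visit(J)): cur=J back=1 fwd=0
After 2 (back): cur=HOME back=0 fwd=1
After 3 (visit(D)): cur=D back=1 fwd=0
After 4 (back): cur=HOME back=0 fwd=1
After 5 (visit(Z)): cur=Z back=1 fwd=0
After 6 (back): cur=HOME back=0 fwd=1
After 7 (visit(I)): cur=I back=1 fwd=0
After 8 (back): cur=HOME back=0 fwd=1
After 9 (forward): cur=I back=1 fwd=0

Answer: yes no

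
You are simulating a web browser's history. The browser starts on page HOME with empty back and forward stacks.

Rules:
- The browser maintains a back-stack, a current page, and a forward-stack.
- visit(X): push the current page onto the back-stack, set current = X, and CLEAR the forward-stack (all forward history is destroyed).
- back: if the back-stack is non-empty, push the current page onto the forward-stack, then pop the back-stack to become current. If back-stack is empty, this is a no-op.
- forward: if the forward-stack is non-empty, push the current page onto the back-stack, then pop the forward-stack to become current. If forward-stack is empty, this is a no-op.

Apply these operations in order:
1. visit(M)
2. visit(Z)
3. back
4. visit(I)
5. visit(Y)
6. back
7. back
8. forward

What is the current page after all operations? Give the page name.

Answer: I

Derivation:
After 1 (visit(M)): cur=M back=1 fwd=0
After 2 (visit(Z)): cur=Z back=2 fwd=0
After 3 (back): cur=M back=1 fwd=1
After 4 (visit(I)): cur=I back=2 fwd=0
After 5 (visit(Y)): cur=Y back=3 fwd=0
After 6 (back): cur=I back=2 fwd=1
After 7 (back): cur=M back=1 fwd=2
After 8 (forward): cur=I back=2 fwd=1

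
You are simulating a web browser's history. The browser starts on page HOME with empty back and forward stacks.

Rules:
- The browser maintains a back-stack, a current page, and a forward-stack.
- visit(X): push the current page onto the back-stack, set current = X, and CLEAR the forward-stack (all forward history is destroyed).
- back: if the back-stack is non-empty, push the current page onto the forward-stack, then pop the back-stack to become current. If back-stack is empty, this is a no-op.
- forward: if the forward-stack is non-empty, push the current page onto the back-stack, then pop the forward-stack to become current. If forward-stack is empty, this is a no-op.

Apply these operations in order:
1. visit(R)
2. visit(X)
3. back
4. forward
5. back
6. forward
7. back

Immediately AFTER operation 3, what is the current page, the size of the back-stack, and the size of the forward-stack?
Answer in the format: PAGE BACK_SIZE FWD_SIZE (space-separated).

After 1 (visit(R)): cur=R back=1 fwd=0
After 2 (visit(X)): cur=X back=2 fwd=0
After 3 (back): cur=R back=1 fwd=1

R 1 1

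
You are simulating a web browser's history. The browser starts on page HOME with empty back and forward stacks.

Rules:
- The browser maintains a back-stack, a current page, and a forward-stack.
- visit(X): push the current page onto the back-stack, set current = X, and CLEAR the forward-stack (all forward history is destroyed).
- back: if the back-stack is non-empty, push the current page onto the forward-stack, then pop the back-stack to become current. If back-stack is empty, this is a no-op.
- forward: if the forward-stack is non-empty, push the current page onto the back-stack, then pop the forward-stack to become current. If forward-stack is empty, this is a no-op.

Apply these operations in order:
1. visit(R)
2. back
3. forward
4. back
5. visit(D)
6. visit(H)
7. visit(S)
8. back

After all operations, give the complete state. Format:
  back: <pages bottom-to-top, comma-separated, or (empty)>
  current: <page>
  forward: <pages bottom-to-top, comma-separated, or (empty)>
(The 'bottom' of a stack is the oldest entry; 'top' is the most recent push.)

After 1 (visit(R)): cur=R back=1 fwd=0
After 2 (back): cur=HOME back=0 fwd=1
After 3 (forward): cur=R back=1 fwd=0
After 4 (back): cur=HOME back=0 fwd=1
After 5 (visit(D)): cur=D back=1 fwd=0
After 6 (visit(H)): cur=H back=2 fwd=0
After 7 (visit(S)): cur=S back=3 fwd=0
After 8 (back): cur=H back=2 fwd=1

Answer: back: HOME,D
current: H
forward: S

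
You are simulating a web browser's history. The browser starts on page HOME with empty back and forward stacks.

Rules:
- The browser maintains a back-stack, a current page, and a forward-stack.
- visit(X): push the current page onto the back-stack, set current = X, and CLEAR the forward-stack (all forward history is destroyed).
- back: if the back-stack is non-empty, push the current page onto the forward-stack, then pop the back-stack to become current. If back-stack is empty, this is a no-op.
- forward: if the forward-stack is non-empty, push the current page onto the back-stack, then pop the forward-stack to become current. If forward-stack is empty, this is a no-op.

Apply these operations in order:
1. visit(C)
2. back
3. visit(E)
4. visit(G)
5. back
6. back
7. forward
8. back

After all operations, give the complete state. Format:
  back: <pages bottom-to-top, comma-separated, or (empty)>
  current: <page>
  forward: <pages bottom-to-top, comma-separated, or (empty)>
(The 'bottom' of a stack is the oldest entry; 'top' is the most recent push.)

Answer: back: (empty)
current: HOME
forward: G,E

Derivation:
After 1 (visit(C)): cur=C back=1 fwd=0
After 2 (back): cur=HOME back=0 fwd=1
After 3 (visit(E)): cur=E back=1 fwd=0
After 4 (visit(G)): cur=G back=2 fwd=0
After 5 (back): cur=E back=1 fwd=1
After 6 (back): cur=HOME back=0 fwd=2
After 7 (forward): cur=E back=1 fwd=1
After 8 (back): cur=HOME back=0 fwd=2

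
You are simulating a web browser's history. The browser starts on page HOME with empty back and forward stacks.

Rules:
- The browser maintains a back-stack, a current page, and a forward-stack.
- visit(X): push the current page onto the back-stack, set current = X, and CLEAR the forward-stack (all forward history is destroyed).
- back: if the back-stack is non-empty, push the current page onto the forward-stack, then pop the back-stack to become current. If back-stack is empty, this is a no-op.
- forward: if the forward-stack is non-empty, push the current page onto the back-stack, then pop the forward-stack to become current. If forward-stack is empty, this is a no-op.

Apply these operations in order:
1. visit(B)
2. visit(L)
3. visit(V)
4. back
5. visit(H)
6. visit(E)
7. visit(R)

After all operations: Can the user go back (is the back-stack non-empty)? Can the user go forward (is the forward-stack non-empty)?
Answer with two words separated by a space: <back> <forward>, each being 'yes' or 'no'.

After 1 (visit(B)): cur=B back=1 fwd=0
After 2 (visit(L)): cur=L back=2 fwd=0
After 3 (visit(V)): cur=V back=3 fwd=0
After 4 (back): cur=L back=2 fwd=1
After 5 (visit(H)): cur=H back=3 fwd=0
After 6 (visit(E)): cur=E back=4 fwd=0
After 7 (visit(R)): cur=R back=5 fwd=0

Answer: yes no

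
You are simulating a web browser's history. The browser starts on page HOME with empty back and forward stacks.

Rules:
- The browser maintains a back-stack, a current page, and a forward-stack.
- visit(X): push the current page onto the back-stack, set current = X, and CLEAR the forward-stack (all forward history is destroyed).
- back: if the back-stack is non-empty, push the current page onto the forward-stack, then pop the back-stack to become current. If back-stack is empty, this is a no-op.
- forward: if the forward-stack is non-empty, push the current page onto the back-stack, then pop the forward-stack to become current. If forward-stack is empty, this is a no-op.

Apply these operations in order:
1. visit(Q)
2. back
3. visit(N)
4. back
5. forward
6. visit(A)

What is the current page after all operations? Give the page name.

Answer: A

Derivation:
After 1 (visit(Q)): cur=Q back=1 fwd=0
After 2 (back): cur=HOME back=0 fwd=1
After 3 (visit(N)): cur=N back=1 fwd=0
After 4 (back): cur=HOME back=0 fwd=1
After 5 (forward): cur=N back=1 fwd=0
After 6 (visit(A)): cur=A back=2 fwd=0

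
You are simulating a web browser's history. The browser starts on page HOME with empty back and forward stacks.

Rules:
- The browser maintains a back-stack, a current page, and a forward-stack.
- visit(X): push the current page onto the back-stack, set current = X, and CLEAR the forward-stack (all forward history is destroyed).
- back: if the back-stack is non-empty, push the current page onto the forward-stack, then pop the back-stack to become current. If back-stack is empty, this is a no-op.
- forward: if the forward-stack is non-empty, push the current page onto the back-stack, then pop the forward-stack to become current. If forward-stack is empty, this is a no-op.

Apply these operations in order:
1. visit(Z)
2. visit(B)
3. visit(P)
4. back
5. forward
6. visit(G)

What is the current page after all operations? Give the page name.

After 1 (visit(Z)): cur=Z back=1 fwd=0
After 2 (visit(B)): cur=B back=2 fwd=0
After 3 (visit(P)): cur=P back=3 fwd=0
After 4 (back): cur=B back=2 fwd=1
After 5 (forward): cur=P back=3 fwd=0
After 6 (visit(G)): cur=G back=4 fwd=0

Answer: G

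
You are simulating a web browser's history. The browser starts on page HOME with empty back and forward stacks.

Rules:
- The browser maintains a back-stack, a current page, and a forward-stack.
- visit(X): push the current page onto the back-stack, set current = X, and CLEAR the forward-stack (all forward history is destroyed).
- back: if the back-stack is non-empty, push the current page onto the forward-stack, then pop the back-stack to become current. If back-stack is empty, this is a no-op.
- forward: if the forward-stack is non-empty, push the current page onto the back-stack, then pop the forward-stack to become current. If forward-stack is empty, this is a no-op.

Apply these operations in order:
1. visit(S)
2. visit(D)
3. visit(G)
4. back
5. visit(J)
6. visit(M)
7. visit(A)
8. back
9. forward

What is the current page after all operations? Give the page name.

Answer: A

Derivation:
After 1 (visit(S)): cur=S back=1 fwd=0
After 2 (visit(D)): cur=D back=2 fwd=0
After 3 (visit(G)): cur=G back=3 fwd=0
After 4 (back): cur=D back=2 fwd=1
After 5 (visit(J)): cur=J back=3 fwd=0
After 6 (visit(M)): cur=M back=4 fwd=0
After 7 (visit(A)): cur=A back=5 fwd=0
After 8 (back): cur=M back=4 fwd=1
After 9 (forward): cur=A back=5 fwd=0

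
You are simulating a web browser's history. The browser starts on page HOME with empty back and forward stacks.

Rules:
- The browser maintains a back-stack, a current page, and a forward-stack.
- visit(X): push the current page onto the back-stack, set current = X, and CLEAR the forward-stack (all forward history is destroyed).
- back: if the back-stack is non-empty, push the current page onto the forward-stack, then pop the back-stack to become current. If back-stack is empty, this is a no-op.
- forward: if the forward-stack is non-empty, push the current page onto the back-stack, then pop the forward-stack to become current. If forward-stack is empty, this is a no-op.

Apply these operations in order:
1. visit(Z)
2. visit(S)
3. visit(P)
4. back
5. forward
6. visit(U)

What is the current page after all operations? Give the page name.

Answer: U

Derivation:
After 1 (visit(Z)): cur=Z back=1 fwd=0
After 2 (visit(S)): cur=S back=2 fwd=0
After 3 (visit(P)): cur=P back=3 fwd=0
After 4 (back): cur=S back=2 fwd=1
After 5 (forward): cur=P back=3 fwd=0
After 6 (visit(U)): cur=U back=4 fwd=0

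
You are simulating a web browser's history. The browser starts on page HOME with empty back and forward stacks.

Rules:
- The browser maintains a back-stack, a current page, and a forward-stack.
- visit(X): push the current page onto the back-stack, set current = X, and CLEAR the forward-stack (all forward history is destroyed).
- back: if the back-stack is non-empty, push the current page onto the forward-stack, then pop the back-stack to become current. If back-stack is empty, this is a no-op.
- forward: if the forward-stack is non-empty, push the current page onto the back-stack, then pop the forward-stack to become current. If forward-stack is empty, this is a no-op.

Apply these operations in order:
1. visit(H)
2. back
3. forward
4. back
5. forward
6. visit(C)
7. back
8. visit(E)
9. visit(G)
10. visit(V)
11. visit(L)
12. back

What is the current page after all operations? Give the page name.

After 1 (visit(H)): cur=H back=1 fwd=0
After 2 (back): cur=HOME back=0 fwd=1
After 3 (forward): cur=H back=1 fwd=0
After 4 (back): cur=HOME back=0 fwd=1
After 5 (forward): cur=H back=1 fwd=0
After 6 (visit(C)): cur=C back=2 fwd=0
After 7 (back): cur=H back=1 fwd=1
After 8 (visit(E)): cur=E back=2 fwd=0
After 9 (visit(G)): cur=G back=3 fwd=0
After 10 (visit(V)): cur=V back=4 fwd=0
After 11 (visit(L)): cur=L back=5 fwd=0
After 12 (back): cur=V back=4 fwd=1

Answer: V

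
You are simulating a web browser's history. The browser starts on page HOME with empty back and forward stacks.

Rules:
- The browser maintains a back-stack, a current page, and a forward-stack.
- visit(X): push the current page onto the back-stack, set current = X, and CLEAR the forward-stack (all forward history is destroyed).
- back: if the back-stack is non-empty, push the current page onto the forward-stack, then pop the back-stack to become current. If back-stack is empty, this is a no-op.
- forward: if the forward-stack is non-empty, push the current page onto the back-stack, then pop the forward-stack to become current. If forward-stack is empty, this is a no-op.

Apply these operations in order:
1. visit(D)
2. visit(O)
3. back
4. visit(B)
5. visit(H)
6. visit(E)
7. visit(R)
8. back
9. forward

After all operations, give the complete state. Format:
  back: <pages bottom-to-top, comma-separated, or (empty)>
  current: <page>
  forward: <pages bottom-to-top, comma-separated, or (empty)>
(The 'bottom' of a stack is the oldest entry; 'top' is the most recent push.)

After 1 (visit(D)): cur=D back=1 fwd=0
After 2 (visit(O)): cur=O back=2 fwd=0
After 3 (back): cur=D back=1 fwd=1
After 4 (visit(B)): cur=B back=2 fwd=0
After 5 (visit(H)): cur=H back=3 fwd=0
After 6 (visit(E)): cur=E back=4 fwd=0
After 7 (visit(R)): cur=R back=5 fwd=0
After 8 (back): cur=E back=4 fwd=1
After 9 (forward): cur=R back=5 fwd=0

Answer: back: HOME,D,B,H,E
current: R
forward: (empty)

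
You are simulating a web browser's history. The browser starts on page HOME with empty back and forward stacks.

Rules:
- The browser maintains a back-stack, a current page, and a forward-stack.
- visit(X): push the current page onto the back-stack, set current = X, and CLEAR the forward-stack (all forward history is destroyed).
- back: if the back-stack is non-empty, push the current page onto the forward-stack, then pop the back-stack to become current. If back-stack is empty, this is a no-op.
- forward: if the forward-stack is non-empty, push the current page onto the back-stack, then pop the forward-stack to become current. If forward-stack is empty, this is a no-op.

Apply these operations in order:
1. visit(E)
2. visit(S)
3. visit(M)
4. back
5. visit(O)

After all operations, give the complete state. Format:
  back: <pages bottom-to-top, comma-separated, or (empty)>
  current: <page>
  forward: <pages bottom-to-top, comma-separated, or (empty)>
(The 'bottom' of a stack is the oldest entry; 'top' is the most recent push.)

Answer: back: HOME,E,S
current: O
forward: (empty)

Derivation:
After 1 (visit(E)): cur=E back=1 fwd=0
After 2 (visit(S)): cur=S back=2 fwd=0
After 3 (visit(M)): cur=M back=3 fwd=0
After 4 (back): cur=S back=2 fwd=1
After 5 (visit(O)): cur=O back=3 fwd=0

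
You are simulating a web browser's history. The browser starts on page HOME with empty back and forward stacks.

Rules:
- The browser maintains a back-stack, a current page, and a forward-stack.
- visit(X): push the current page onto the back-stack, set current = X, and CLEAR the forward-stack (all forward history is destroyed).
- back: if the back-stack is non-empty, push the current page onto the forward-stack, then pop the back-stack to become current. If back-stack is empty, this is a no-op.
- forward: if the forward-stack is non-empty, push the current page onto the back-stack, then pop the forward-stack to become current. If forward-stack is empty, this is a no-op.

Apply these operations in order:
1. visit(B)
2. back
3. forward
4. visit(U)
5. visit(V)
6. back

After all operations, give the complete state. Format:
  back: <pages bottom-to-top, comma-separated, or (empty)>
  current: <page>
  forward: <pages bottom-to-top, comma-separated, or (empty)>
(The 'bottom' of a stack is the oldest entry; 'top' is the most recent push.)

Answer: back: HOME,B
current: U
forward: V

Derivation:
After 1 (visit(B)): cur=B back=1 fwd=0
After 2 (back): cur=HOME back=0 fwd=1
After 3 (forward): cur=B back=1 fwd=0
After 4 (visit(U)): cur=U back=2 fwd=0
After 5 (visit(V)): cur=V back=3 fwd=0
After 6 (back): cur=U back=2 fwd=1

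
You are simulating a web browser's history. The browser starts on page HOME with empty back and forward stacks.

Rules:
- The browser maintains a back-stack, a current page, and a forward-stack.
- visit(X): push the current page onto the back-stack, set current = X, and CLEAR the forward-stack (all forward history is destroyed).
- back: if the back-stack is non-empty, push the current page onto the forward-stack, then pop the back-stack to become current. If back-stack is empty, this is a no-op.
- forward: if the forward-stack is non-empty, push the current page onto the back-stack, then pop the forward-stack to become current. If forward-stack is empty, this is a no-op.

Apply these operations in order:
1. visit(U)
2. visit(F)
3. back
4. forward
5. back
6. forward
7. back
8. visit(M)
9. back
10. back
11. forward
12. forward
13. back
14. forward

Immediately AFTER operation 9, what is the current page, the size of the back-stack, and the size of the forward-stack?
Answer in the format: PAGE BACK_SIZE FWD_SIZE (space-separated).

After 1 (visit(U)): cur=U back=1 fwd=0
After 2 (visit(F)): cur=F back=2 fwd=0
After 3 (back): cur=U back=1 fwd=1
After 4 (forward): cur=F back=2 fwd=0
After 5 (back): cur=U back=1 fwd=1
After 6 (forward): cur=F back=2 fwd=0
After 7 (back): cur=U back=1 fwd=1
After 8 (visit(M)): cur=M back=2 fwd=0
After 9 (back): cur=U back=1 fwd=1

U 1 1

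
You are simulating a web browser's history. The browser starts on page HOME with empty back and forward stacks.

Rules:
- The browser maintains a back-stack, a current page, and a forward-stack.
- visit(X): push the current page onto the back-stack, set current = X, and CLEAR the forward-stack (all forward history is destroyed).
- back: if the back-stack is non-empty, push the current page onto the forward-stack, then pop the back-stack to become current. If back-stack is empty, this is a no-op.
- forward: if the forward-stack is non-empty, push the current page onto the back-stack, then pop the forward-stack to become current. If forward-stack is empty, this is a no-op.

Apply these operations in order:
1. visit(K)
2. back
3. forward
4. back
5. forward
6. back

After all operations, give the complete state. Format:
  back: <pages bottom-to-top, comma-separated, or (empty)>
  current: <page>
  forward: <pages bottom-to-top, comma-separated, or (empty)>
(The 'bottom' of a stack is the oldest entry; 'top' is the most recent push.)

Answer: back: (empty)
current: HOME
forward: K

Derivation:
After 1 (visit(K)): cur=K back=1 fwd=0
After 2 (back): cur=HOME back=0 fwd=1
After 3 (forward): cur=K back=1 fwd=0
After 4 (back): cur=HOME back=0 fwd=1
After 5 (forward): cur=K back=1 fwd=0
After 6 (back): cur=HOME back=0 fwd=1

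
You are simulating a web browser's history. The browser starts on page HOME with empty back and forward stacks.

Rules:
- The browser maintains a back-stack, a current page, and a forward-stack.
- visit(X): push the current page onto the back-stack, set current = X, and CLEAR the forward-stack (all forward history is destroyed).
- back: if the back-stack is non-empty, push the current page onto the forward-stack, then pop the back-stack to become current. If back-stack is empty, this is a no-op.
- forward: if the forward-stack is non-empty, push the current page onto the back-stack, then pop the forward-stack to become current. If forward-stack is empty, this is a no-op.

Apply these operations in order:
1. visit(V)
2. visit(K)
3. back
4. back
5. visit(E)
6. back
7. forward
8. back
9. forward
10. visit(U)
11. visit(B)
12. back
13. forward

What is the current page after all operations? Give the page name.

After 1 (visit(V)): cur=V back=1 fwd=0
After 2 (visit(K)): cur=K back=2 fwd=0
After 3 (back): cur=V back=1 fwd=1
After 4 (back): cur=HOME back=0 fwd=2
After 5 (visit(E)): cur=E back=1 fwd=0
After 6 (back): cur=HOME back=0 fwd=1
After 7 (forward): cur=E back=1 fwd=0
After 8 (back): cur=HOME back=0 fwd=1
After 9 (forward): cur=E back=1 fwd=0
After 10 (visit(U)): cur=U back=2 fwd=0
After 11 (visit(B)): cur=B back=3 fwd=0
After 12 (back): cur=U back=2 fwd=1
After 13 (forward): cur=B back=3 fwd=0

Answer: B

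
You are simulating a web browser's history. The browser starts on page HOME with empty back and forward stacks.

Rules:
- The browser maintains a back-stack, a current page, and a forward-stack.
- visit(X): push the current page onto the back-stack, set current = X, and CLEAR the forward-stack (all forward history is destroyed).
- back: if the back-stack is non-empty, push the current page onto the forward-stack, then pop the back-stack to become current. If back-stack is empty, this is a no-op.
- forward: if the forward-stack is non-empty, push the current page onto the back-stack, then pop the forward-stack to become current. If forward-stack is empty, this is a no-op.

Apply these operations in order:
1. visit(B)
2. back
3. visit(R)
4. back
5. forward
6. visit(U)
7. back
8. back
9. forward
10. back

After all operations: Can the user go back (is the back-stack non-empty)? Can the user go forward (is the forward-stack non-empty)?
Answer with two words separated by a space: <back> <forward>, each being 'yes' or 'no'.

Answer: no yes

Derivation:
After 1 (visit(B)): cur=B back=1 fwd=0
After 2 (back): cur=HOME back=0 fwd=1
After 3 (visit(R)): cur=R back=1 fwd=0
After 4 (back): cur=HOME back=0 fwd=1
After 5 (forward): cur=R back=1 fwd=0
After 6 (visit(U)): cur=U back=2 fwd=0
After 7 (back): cur=R back=1 fwd=1
After 8 (back): cur=HOME back=0 fwd=2
After 9 (forward): cur=R back=1 fwd=1
After 10 (back): cur=HOME back=0 fwd=2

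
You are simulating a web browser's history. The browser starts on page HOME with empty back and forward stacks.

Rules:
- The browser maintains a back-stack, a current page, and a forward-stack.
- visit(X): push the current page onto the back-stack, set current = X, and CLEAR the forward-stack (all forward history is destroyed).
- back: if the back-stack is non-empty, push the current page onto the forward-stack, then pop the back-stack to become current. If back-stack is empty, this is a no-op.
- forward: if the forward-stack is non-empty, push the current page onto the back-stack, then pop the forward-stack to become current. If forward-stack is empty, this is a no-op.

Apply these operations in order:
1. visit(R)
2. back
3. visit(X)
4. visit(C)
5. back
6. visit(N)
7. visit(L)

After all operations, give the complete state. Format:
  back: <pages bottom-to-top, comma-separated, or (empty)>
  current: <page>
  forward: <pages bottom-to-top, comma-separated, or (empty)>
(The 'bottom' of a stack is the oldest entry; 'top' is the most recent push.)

After 1 (visit(R)): cur=R back=1 fwd=0
After 2 (back): cur=HOME back=0 fwd=1
After 3 (visit(X)): cur=X back=1 fwd=0
After 4 (visit(C)): cur=C back=2 fwd=0
After 5 (back): cur=X back=1 fwd=1
After 6 (visit(N)): cur=N back=2 fwd=0
After 7 (visit(L)): cur=L back=3 fwd=0

Answer: back: HOME,X,N
current: L
forward: (empty)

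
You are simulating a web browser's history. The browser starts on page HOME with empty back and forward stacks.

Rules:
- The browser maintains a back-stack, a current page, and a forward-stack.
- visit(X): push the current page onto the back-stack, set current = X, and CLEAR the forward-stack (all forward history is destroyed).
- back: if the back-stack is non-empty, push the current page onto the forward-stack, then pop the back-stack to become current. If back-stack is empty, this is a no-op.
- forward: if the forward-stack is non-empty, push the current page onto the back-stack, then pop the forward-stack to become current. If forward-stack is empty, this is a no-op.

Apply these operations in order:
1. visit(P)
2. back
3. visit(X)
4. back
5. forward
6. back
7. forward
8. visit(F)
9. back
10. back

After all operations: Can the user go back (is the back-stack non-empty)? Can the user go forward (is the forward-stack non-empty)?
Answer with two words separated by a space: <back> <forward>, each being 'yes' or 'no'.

After 1 (visit(P)): cur=P back=1 fwd=0
After 2 (back): cur=HOME back=0 fwd=1
After 3 (visit(X)): cur=X back=1 fwd=0
After 4 (back): cur=HOME back=0 fwd=1
After 5 (forward): cur=X back=1 fwd=0
After 6 (back): cur=HOME back=0 fwd=1
After 7 (forward): cur=X back=1 fwd=0
After 8 (visit(F)): cur=F back=2 fwd=0
After 9 (back): cur=X back=1 fwd=1
After 10 (back): cur=HOME back=0 fwd=2

Answer: no yes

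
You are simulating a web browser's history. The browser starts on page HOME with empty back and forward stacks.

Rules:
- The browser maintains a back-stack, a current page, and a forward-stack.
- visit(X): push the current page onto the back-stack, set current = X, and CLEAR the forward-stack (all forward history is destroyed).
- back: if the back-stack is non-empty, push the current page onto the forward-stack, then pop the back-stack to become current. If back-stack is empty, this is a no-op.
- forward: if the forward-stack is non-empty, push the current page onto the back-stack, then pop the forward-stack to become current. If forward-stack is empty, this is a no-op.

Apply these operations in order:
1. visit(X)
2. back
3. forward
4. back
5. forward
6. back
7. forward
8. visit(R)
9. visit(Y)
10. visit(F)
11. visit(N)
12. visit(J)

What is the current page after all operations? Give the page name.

Answer: J

Derivation:
After 1 (visit(X)): cur=X back=1 fwd=0
After 2 (back): cur=HOME back=0 fwd=1
After 3 (forward): cur=X back=1 fwd=0
After 4 (back): cur=HOME back=0 fwd=1
After 5 (forward): cur=X back=1 fwd=0
After 6 (back): cur=HOME back=0 fwd=1
After 7 (forward): cur=X back=1 fwd=0
After 8 (visit(R)): cur=R back=2 fwd=0
After 9 (visit(Y)): cur=Y back=3 fwd=0
After 10 (visit(F)): cur=F back=4 fwd=0
After 11 (visit(N)): cur=N back=5 fwd=0
After 12 (visit(J)): cur=J back=6 fwd=0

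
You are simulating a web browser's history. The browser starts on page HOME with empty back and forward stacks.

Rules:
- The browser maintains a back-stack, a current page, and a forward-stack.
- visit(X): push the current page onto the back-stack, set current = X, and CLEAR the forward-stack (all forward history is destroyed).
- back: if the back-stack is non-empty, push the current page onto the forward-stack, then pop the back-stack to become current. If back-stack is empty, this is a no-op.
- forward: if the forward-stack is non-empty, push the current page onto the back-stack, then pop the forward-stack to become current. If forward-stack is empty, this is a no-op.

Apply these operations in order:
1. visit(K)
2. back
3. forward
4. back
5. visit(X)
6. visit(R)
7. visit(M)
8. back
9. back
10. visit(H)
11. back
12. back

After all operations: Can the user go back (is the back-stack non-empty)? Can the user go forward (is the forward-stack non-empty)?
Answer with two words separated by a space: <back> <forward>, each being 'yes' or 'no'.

Answer: no yes

Derivation:
After 1 (visit(K)): cur=K back=1 fwd=0
After 2 (back): cur=HOME back=0 fwd=1
After 3 (forward): cur=K back=1 fwd=0
After 4 (back): cur=HOME back=0 fwd=1
After 5 (visit(X)): cur=X back=1 fwd=0
After 6 (visit(R)): cur=R back=2 fwd=0
After 7 (visit(M)): cur=M back=3 fwd=0
After 8 (back): cur=R back=2 fwd=1
After 9 (back): cur=X back=1 fwd=2
After 10 (visit(H)): cur=H back=2 fwd=0
After 11 (back): cur=X back=1 fwd=1
After 12 (back): cur=HOME back=0 fwd=2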